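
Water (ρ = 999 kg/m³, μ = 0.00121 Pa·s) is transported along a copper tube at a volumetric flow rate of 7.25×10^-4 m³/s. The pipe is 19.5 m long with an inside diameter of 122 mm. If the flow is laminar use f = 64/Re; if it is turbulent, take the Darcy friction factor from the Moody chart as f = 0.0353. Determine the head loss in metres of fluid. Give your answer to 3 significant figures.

h_f ≈ 0.00111 m

Cross-sectional area A = πD²/4 = π(0.122)²/4 = 0.01169 m²; mean velocity V = Q/A = 0.000725/0.01169 = 0.06202 m/s.
Reynolds number Re = ρVD/μ = 999 · 0.06202 · 0.122 / 0.00121 = 6247.
Re > 4000 → turbulent; use the Moody-chart value f = 0.0353.
Darcy-Weisbach: ΔP = f(L/D)(ρV²/2) = 0.0353·(19.5/0.122)·(999·0.06202²/2) = 0.0353·159.8·1.921 = 10.84 Pa.
Head loss h_f = ΔP/(ρg) = 10.84/(999·9.81) = 0.00111 m.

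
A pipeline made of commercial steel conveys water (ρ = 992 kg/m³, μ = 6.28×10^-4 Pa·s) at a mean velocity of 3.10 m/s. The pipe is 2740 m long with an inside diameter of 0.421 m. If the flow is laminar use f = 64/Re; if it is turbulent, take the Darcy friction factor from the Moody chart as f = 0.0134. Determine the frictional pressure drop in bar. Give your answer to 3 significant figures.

Reynolds number Re = ρVD/μ = 992 · 3.1 · 0.421 / 0.000628 = 2.062e+06.
Re > 4000 → turbulent; use the Moody-chart value f = 0.0134.
Darcy-Weisbach: ΔP = f(L/D)(ρV²/2) = 0.0134·(2740/0.421)·(992·3.1²/2) = 0.0134·6508·4767 = 4.157e+05 Pa.
ΔP = 4.157e+05 Pa = 4.16 bar.

ΔP ≈ 4.16 bar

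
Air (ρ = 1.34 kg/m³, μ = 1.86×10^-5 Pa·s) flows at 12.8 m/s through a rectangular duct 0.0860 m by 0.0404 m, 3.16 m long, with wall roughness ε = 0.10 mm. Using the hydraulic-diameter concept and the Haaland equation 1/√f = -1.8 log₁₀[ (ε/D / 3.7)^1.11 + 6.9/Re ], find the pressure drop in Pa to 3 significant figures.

Hydraulic diameter D_h = 4A/P = 4·(0.086·0.0404)/(2·(0.086+0.0404)) = 0.0139/0.2528 = 0.05497 m.
Re = ρVD_h/μ = 1.34·12.8·0.05497/1.86e-05 = 5.069e+04.
ε/D_h = 0.0001/0.05497 = 0.00182; Haaland gives 1/√f = -1.8 log₁₀[0.000213+0.000136] = 6.223, so f = 0.02582.
ΔP = f(L/D_h)(ρV²/2) = 0.02582·3.16/0.05497·109.8 = 162.9 Pa.

ΔP ≈ 163 Pa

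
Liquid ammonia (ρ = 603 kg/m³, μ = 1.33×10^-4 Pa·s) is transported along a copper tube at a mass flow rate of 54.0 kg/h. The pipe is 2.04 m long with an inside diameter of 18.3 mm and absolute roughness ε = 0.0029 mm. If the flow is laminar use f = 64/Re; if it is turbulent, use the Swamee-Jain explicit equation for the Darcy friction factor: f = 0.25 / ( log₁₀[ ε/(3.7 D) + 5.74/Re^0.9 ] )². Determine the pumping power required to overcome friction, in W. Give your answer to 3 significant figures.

ṁ = 54.0 kg/h = 54.0/3600 = 0.015 kg/s.
A = πD²/4 = π(0.0183)²/4 = 0.000263 m²; mean velocity V = ṁ/(ρA) = 0.015/(603 · 0.000263) = 0.09458 m/s.
Reynolds number Re = ρVD/μ = 603 · 0.09458 · 0.0183 / 0.000133 = 7847.
Re > 4000 → turbulent. Relative roughness ε/D = 2.9e-06/0.0183 = 0.000158. Swamee-Jain: f = 0.25/(log₁₀[0.000158/3.7 + 5.74/7847^0.9])² = 0.25/(log₁₀[4.28e-05 + 0.00179])² = 0.25/(-2.736)² = 0.0334.
Darcy-Weisbach: ΔP = f(L/D)(ρV²/2) = 0.0334·(2.04/0.0183)·(603·0.09458²/2) = 0.0334·111.5·2.697 = 10.04 Pa.
Q = ṁ/ρ = 0.015/603 = 2.488e-05 m³/s.
Pumping power P = QΔP = 2.488e-05·10.04 = 2.497×10^-4 W = 2.50×10^-4 W.

P ≈ 2.50×10^-4 W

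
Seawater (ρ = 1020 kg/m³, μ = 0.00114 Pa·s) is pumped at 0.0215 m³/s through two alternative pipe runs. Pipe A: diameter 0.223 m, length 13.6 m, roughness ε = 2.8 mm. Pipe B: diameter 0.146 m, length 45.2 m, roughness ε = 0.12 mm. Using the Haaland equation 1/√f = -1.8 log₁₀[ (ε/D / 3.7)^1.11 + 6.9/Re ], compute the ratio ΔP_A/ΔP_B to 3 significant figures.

Pipe A: V = Q/A = 0.0215/0.03906 = 0.5505 m/s; Re = 1.098e+05; ε/D = 0.0126; Haaland → f = 0.04153; ΔP_A = f(L/D)(ρV²/2) = 391.4 Pa.
Pipe B: V = Q/A = 0.0215/0.01674 = 1.284 m/s; Re = 1.678e+05; ε/D = 0.000822; Haaland → f = 0.02041; ΔP_B = f(L/D)(ρV²/2) = 5315 Pa.
ΔP_A/ΔP_B = 391.4/5315 = 0.0736.

ΔP_A/ΔP_B ≈ 0.0736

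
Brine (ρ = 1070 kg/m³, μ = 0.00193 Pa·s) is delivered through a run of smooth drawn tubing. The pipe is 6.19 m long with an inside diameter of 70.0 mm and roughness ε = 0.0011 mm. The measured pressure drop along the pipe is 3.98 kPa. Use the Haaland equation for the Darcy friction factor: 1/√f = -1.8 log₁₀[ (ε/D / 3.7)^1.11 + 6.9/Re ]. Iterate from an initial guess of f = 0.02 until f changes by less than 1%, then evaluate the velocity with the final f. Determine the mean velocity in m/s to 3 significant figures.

Rearranging Darcy-Weisbach: V = √(2·ΔP·D/(f·L·ρ)). With ε/D = 1.1e-06/0.07 = 1.57e-05, iterate starting from f = 0.02:
  f = 0.02 → V = √(2·3980·0.07/(0.02·6.19·1070)) = 2.051 m/s; Re = ρVD/μ = 7.959e+04; f → 0.01876
  f = 0.01876 → V = 2.118 m/s; Re = 8.219e+04; f → 0.01863
Converged (Δf/f < 1%). With the final f = 0.01863: V = √(2·3980·0.07/(0.01863·6.19·1070)) = 2.125 m/s.

V ≈ 2.13 m/s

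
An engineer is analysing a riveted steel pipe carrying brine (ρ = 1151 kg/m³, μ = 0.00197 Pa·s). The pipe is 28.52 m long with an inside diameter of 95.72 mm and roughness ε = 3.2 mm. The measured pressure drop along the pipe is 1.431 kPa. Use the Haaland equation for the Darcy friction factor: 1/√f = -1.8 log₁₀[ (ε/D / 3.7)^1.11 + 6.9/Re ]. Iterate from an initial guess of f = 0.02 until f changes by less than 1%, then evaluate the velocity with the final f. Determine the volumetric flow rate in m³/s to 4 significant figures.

Rearranging Darcy-Weisbach: V = √(2·ΔP·D/(f·L·ρ)). With ε/D = 0.0032/0.09572 = 0.0334, iterate starting from f = 0.02:
  f = 0.02 → V = √(2·1431·0.09572/(0.02·28.52·1151)) = 0.646 m/s; Re = ρVD/μ = 3.613e+04; f → 0.06076
  f = 0.06076 → V = 0.3706 m/s; Re = 2.073e+04; f → 0.06136
Converged (Δf/f < 1%). With the final f = 0.06136: V = √(2·1431·0.09572/(0.06136·28.52·1151)) = 0.3688 m/s.
Q = V·A = 0.3688·(π/4·0.09572²) = 0.002654 m³/s = 0.002654 m³/s.

Q ≈ 0.002654 m³/s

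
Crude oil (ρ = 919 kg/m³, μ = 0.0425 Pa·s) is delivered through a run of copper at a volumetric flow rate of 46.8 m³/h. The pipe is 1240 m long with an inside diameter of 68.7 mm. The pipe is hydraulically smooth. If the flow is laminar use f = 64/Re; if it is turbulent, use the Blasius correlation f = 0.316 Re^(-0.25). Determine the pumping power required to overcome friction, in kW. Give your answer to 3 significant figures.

Q = 46.8 m³/h = 46.8/3600 = 0.013 m³/s.
Cross-sectional area A = πD²/4 = π(0.0687)²/4 = 0.003707 m²; mean velocity V = Q/A = 0.013/0.003707 = 3.507 m/s.
Reynolds number Re = ρVD/μ = 919 · 3.507 · 0.0687 / 0.0425 = 5210.
Re > 4000 → turbulent. Smooth-pipe (Blasius): f = 0.316 Re^(-0.25) = 0.316/(5210)^0.25 = 0.03719.
Darcy-Weisbach: ΔP = f(L/D)(ρV²/2) = 0.03719·(1240/0.0687)·(919·3.507²/2) = 0.03719·1.805e+04·5652 = 3.794e+06 Pa.
Pumping power P = QΔP = 0.013·3.794e+06 = 49320 W = 49.3 kW.

P ≈ 49.3 kW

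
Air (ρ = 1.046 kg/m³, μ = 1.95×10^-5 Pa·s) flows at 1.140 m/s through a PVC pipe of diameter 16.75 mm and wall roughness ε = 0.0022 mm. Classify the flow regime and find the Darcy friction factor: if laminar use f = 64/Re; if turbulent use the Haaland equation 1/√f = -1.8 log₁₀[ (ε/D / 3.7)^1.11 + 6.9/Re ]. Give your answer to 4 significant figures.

f ≈ 0.06248

Re = ρVD/μ = 1.046·1.14·0.01675/1.95e-05 = 1024.
Re < 2300 → laminar, so f = 64/Re = 0.06248 (roughness is irrelevant in laminar flow).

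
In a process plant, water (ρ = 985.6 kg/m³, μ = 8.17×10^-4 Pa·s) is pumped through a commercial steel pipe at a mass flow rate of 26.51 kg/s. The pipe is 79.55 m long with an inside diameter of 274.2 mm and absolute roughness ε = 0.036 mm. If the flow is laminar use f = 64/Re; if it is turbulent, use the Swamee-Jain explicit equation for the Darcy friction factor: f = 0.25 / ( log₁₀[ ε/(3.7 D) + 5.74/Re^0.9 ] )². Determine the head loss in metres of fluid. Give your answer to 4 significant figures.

h_f ≈ 0.05331 m

A = πD²/4 = π(0.2742)²/4 = 0.05905 m²; mean velocity V = ṁ/(ρA) = 26.51/(985.6 · 0.05905) = 0.4555 m/s.
Reynolds number Re = ρVD/μ = 985.6 · 0.4555 · 0.2742 / 0.000817 = 1.507e+05.
Re > 4000 → turbulent. Relative roughness ε/D = 3.6e-05/0.2742 = 0.000131. Swamee-Jain: f = 0.25/(log₁₀[0.000131/3.7 + 5.74/1.507e+05^0.9])² = 0.25/(log₁₀[3.55e-05 + 0.000126])² = 0.25/(-3.793)² = 0.01738.
Darcy-Weisbach: ΔP = f(L/D)(ρV²/2) = 0.01738·(79.55/0.2742)·(985.6·0.4555²/2) = 0.01738·290.1·102.2 = 515.4 Pa.
Head loss h_f = ΔP/(ρg) = 515.4/(985.6·9.81) = 0.05331 m.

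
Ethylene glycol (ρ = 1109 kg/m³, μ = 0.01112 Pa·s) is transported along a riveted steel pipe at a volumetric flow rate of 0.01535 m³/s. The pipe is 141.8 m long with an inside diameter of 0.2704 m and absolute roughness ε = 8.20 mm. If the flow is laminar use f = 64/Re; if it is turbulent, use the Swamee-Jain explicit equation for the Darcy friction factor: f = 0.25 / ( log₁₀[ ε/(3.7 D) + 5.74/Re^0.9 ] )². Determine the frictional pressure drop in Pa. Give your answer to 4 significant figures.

ΔP ≈ 1306 Pa

Cross-sectional area A = πD²/4 = π(0.2704)²/4 = 0.05743 m²; mean velocity V = Q/A = 0.01535/0.05743 = 0.2673 m/s.
Reynolds number Re = ρVD/μ = 1109 · 0.2673 · 0.2704 / 0.0111 = 7208.
Re > 4000 → turbulent. Relative roughness ε/D = 0.0082/0.2704 = 0.0303. Swamee-Jain: f = 0.25/(log₁₀[0.0303/3.7 + 5.74/7208^0.9])² = 0.25/(log₁₀[0.0082 + 0.00194])² = 0.25/(-1.994)² = 0.06286.
Darcy-Weisbach: ΔP = f(L/D)(ρV²/2) = 0.06286·(141.8/0.2704)·(1109·0.2673²/2) = 0.06286·524.4·39.62 = 1306 Pa.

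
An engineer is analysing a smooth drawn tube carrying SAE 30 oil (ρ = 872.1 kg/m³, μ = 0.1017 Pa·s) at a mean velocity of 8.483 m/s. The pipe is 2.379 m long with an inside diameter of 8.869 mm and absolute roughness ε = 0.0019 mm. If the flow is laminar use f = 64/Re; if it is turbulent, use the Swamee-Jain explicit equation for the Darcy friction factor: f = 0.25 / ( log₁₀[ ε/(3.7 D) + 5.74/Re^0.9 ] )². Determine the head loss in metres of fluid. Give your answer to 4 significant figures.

Reynolds number Re = ρVD/μ = 872.1 · 8.483 · 0.008869 / 0.102 = 645.2.
Re < 2300 → laminar flow, so f = 64/Re = 64/645.2 = 0.0992 (the turbulent correlation is not needed).
Darcy-Weisbach: ΔP = f(L/D)(ρV²/2) = 0.0992·(2.379/0.008869)·(872.1·8.483²/2) = 0.0992·268.2·3.138e+04 = 8.35e+05 Pa.
Head loss h_f = ΔP/(ρg) = 8.35e+05/(872.1·9.81) = 97.60 m.

h_f ≈ 97.60 m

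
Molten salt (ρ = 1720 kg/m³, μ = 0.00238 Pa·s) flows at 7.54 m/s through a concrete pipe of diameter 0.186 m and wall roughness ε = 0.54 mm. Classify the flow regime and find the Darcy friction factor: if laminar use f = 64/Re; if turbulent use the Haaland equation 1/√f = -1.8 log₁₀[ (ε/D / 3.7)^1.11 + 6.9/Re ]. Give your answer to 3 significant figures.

Re = ρVD/μ = 1720·7.54·0.186/0.00238 = 1.014e+06.
Re > 4000 → turbulent. ε/D = 0.00054/0.186 = 0.0029; Haaland: 1/√f = -1.8 log₁₀[0.000357 + 6.81e-06] = 6.19, so f = 0.0261.

f ≈ 0.0261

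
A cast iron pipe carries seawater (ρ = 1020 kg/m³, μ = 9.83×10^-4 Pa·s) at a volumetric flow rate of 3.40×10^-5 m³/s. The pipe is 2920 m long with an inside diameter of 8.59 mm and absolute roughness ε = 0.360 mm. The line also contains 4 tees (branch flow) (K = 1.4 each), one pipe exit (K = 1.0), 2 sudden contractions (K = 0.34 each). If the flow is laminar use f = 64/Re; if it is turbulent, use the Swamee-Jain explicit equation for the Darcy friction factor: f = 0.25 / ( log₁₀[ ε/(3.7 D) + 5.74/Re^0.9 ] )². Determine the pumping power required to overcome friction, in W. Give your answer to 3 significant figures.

P ≈ 147 W

Cross-sectional area A = πD²/4 = π(0.00859)²/4 = 5.795e-05 m²; mean velocity V = Q/A = 3.4e-05/5.795e-05 = 0.5867 m/s.
Reynolds number Re = ρVD/μ = 1020 · 0.5867 · 0.00859 / 0.000983 = 5229.
Re > 4000 → turbulent. Relative roughness ε/D = 0.00036/0.00859 = 0.0419. Swamee-Jain: f = 0.25/(log₁₀[0.0419/3.7 + 5.74/5229^0.9])² = 0.25/(log₁₀[0.0113 + 0.00258])² = 0.25/(-1.857)² = 0.07252.
Total minor-loss coefficient ΣK = 4·1.4 + 1·1 + 2·0.34 = 7.28.
ΔP = [f·L/D + ΣK]·(ρV²/2) = [0.07252·2920/0.00859 + 7.28]·(1020·0.5867²/2) = [2.465e+04 + 7.28]·175.5 = 4.329e+06 Pa.
Pumping power P = QΔP = 3.4e-05·4.329e+06 = 147.2 W = 147 W.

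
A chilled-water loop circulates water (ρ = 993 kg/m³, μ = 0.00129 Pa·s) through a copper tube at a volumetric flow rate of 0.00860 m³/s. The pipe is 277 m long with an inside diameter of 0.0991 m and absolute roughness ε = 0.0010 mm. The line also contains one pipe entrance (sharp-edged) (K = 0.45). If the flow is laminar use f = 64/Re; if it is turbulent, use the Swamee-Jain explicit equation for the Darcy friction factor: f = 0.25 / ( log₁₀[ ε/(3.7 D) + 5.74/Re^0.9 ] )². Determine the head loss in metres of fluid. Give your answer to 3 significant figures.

h_f ≈ 3.31 m

Cross-sectional area A = πD²/4 = π(0.0991)²/4 = 0.007713 m²; mean velocity V = Q/A = 0.0086/0.007713 = 1.115 m/s.
Reynolds number Re = ρVD/μ = 993 · 1.115 · 0.0991 / 0.00129 = 8.505e+04.
Re > 4000 → turbulent. Relative roughness ε/D = 1e-06/0.0991 = 1.01e-05. Swamee-Jain: f = 0.25/(log₁₀[1.01e-05/3.7 + 5.74/8.505e+04^0.9])² = 0.25/(log₁₀[2.73e-06 + 0.00021])² = 0.25/(-3.672)² = 0.01854.
Total minor-loss coefficient ΣK = 1·0.45 = 0.45.
ΔP = [f·L/D + ΣK]·(ρV²/2) = [0.01854·277/0.0991 + 0.45]·(993·1.115²/2) = [51.82 + 0.45]·617.2 = 3.226e+04 Pa.
Head loss h_f = ΔP/(ρg) = 3.226e+04/(993·9.81) = 3.31 m.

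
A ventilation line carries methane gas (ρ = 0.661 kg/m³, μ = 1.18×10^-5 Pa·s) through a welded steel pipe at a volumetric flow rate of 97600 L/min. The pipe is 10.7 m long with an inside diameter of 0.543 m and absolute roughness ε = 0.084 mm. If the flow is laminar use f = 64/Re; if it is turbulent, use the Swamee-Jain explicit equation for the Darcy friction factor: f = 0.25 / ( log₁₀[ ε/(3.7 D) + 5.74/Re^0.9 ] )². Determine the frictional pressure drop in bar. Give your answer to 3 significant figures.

ΔP ≈ 5.35×10^-5 bar

Q = 97600 L/min = 97600/60000 = 1.627 m³/s.
Cross-sectional area A = πD²/4 = π(0.543)²/4 = 0.2316 m²; mean velocity V = Q/A = 1.627/0.2316 = 7.024 m/s.
Reynolds number Re = ρVD/μ = 0.661 · 7.024 · 0.543 / 1.18e-05 = 2.137e+05.
Re > 4000 → turbulent. Relative roughness ε/D = 8.4e-05/0.543 = 0.000155. Swamee-Jain: f = 0.25/(log₁₀[0.000155/3.7 + 5.74/2.137e+05^0.9])² = 0.25/(log₁₀[4.18e-05 + 9.17e-05])² = 0.25/(-3.875)² = 0.01665.
Darcy-Weisbach: ΔP = f(L/D)(ρV²/2) = 0.01665·(10.7/0.543)·(0.661·7.024²/2) = 0.01665·19.71·16.31 = 5.351 Pa.
ΔP = 5.351 Pa = 5.35×10^-5 bar.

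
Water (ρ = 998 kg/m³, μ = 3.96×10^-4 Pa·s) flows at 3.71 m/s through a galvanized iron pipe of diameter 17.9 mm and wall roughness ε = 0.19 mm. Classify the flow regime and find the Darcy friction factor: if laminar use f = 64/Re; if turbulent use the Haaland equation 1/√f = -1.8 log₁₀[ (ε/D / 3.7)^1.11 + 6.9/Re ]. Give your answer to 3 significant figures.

Re = ρVD/μ = 998·3.71·0.0179/0.000396 = 1.674e+05.
Re > 4000 → turbulent. ε/D = 0.00019/0.0179 = 0.0106; Haaland: 1/√f = -1.8 log₁₀[0.00151 + 4.12e-05] = 5.058, so f = 0.03908.

f ≈ 0.0391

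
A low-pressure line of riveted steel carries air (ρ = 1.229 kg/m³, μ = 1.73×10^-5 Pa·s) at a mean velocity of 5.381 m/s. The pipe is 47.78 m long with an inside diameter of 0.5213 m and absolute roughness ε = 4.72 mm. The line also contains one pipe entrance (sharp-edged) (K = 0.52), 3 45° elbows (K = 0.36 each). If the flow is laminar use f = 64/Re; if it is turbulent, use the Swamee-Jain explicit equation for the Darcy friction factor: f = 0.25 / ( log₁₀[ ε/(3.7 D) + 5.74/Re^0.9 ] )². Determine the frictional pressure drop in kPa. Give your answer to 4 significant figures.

Reynolds number Re = ρVD/μ = 1.229 · 5.381 · 0.5213 / 1.73e-05 = 1.993e+05.
Re > 4000 → turbulent. Relative roughness ε/D = 0.00472/0.5213 = 0.00905. Swamee-Jain: f = 0.25/(log₁₀[0.00905/3.7 + 5.74/1.993e+05^0.9])² = 0.25/(log₁₀[0.00245 + 9.76e-05])² = 0.25/(-2.594)² = 0.03714.
Total minor-loss coefficient ΣK = 1·0.52 + 3·0.36 = 1.6.
ΔP = [f·L/D + ΣK]·(ρV²/2) = [0.03714·47.78/0.5213 + 1.6]·(1.229·5.381²/2) = [3.404 + 1.6]·17.79 = 89.04 Pa.
ΔP = 89.04 Pa = 0.08904 kPa.

ΔP ≈ 0.08904 kPa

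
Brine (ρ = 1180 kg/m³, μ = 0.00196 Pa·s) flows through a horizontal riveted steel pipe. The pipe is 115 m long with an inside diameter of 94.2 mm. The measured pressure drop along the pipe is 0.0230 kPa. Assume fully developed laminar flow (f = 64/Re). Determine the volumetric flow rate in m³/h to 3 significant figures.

For laminar flow, f = 64/Re with Re = ρVD/μ, so Darcy-Weisbach reduces to ΔP = 32μLV/D². Solving for V: V = ΔP·D²/(32μL) = 23·(0.0942)²/(32·0.00196·115) = 0.0283 m/s.
Check: Re = ρVD/μ = 1180·0.0283·0.0942/0.00196 = 1605 < 2300, so the laminar assumption holds.
Q = V·A = 0.0283·(π/4·0.0942²) = 0.0001972 m³/s = 0.710 m³/h.

Q ≈ 0.710 m³/h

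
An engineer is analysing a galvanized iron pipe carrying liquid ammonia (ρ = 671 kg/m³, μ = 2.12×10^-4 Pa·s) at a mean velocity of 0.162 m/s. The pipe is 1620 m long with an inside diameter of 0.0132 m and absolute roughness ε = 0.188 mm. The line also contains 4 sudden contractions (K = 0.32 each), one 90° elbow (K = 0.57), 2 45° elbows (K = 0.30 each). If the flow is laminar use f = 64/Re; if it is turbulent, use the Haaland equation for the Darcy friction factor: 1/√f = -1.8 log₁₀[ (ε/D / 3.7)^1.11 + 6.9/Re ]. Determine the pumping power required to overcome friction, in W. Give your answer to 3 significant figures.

P ≈ 1.18 W

Reynolds number Re = ρVD/μ = 671 · 0.162 · 0.0132 / 0.000212 = 6768.
Re > 4000 → turbulent. Relative roughness ε/D = 0.000188/0.0132 = 0.0142. Haaland: 1/√f = -1.8 log₁₀[(0.0142/3.7)^1.11 + 6.9/6768] = -1.8 log₁₀[0.00209 + 0.00102] = 4.514, so f = 0.04909.
Total minor-loss coefficient ΣK = 4·0.32 + 1·0.57 + 2·0.3 = 2.45.
ΔP = [f·L/D + ΣK]·(ρV²/2) = [0.04909·1620/0.0132 + 2.45]·(671·0.162²/2) = [6024 + 2.45]·8.805 = 5.306e+04 Pa.
Q = V·A = 0.162·0.0001368 = 2.217e-05 m³/s.
Pumping power P = QΔP = 2.217e-05·5.306e+04 = 1.176 W = 1.18 W.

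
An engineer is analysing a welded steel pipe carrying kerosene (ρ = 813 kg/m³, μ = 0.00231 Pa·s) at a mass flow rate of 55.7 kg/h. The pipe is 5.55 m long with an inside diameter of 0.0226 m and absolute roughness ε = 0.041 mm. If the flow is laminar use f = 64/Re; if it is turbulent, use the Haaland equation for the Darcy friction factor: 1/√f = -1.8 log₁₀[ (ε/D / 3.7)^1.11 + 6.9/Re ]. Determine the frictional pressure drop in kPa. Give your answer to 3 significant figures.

ΔP ≈ 0.0381 kPa

ṁ = 55.7 kg/h = 55.7/3600 = 0.01547 kg/s.
A = πD²/4 = π(0.0226)²/4 = 0.0004011 m²; mean velocity V = ṁ/(ρA) = 0.01547/(813 · 0.0004011) = 0.04744 m/s.
Reynolds number Re = ρVD/μ = 813 · 0.04744 · 0.0226 / 0.00231 = 377.3.
Re < 2300 → laminar flow, so f = 64/Re = 64/377.3 = 0.1696 (the turbulent correlation is not needed).
Darcy-Weisbach: ΔP = f(L/D)(ρV²/2) = 0.1696·(5.55/0.0226)·(813·0.04744²/2) = 0.1696·245.6·0.9149 = 38.11 Pa.
ΔP = 38.11 Pa = 0.0381 kPa.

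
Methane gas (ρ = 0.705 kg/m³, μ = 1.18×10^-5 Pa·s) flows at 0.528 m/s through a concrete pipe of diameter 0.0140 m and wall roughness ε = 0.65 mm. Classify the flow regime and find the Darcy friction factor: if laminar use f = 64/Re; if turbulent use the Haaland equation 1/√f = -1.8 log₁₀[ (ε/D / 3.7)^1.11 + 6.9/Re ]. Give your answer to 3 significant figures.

f ≈ 0.145

Re = ρVD/μ = 0.705·0.528·0.014/1.18e-05 = 441.6.
Re < 2300 → laminar, so f = 64/Re = 0.1449 (roughness is irrelevant in laminar flow).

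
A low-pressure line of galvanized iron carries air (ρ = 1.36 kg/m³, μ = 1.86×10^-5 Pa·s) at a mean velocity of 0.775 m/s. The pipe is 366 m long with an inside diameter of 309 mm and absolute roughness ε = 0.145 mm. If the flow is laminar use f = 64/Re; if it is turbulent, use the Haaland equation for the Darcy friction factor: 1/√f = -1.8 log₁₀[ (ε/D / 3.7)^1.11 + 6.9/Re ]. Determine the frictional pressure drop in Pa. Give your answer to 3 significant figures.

Reynolds number Re = ρVD/μ = 1.36 · 0.775 · 0.309 / 1.86e-05 = 1.751e+04.
Re > 4000 → turbulent. Relative roughness ε/D = 0.000145/0.309 = 0.000469. Haaland: 1/√f = -1.8 log₁₀[(0.000469/3.7)^1.11 + 6.9/1.751e+04] = -1.8 log₁₀[4.73e-05 + 0.000394] = 6.039, so f = 0.02742.
Darcy-Weisbach: ΔP = f(L/D)(ρV²/2) = 0.02742·(366/0.309)·(1.36·0.775²/2) = 0.02742·1184·0.4084 = 13.26 Pa.

ΔP ≈ 13.3 Pa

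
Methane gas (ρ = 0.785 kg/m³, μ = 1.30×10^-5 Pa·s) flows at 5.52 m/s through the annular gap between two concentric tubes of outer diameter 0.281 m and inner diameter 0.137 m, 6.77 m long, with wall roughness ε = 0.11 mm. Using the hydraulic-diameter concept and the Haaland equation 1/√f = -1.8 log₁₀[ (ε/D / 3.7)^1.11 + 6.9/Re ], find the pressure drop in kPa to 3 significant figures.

Hydraulic diameter D_h = 4A/P = D_o - D_i = 0.281 - 0.137 = 0.144 m.
Re = ρVD_h/μ = 0.785·5.52·0.144/1.3e-05 = 4.8e+04.
ε/D_h = 0.00011/0.144 = 0.000764; Haaland gives 1/√f = -1.8 log₁₀[8.12e-05+0.000144] = 6.566, so f = 0.02319.
ΔP = f(L/D_h)(ρV²/2) = 0.02319·6.77/0.144·11.96 = 13.04 Pa.
ΔP = 0.0130 kPa.

ΔP ≈ 0.0130 kPa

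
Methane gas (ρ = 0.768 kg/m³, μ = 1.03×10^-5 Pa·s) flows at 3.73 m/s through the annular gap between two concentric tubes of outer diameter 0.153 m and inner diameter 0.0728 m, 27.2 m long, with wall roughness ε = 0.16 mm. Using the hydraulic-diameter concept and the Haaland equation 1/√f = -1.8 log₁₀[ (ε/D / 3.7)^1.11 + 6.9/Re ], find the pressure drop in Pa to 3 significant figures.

ΔP ≈ 52.5 Pa

Hydraulic diameter D_h = 4A/P = D_o - D_i = 0.153 - 0.0728 = 0.0802 m.
Re = ρVD_h/μ = 0.768·3.73·0.0802/1.03e-05 = 2.231e+04.
ε/D_h = 0.00016/0.0802 = 0.002; Haaland gives 1/√f = -1.8 log₁₀[0.000236+0.000309] = 5.875, so f = 0.02898.
ΔP = f(L/D_h)(ρV²/2) = 0.02898·27.2/0.0802·5.343 = 52.5 Pa.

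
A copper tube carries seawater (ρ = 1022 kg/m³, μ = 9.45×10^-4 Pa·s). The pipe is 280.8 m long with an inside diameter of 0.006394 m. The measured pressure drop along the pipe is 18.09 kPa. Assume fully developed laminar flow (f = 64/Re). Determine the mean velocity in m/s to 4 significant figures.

For laminar flow, f = 64/Re with Re = ρVD/μ, so Darcy-Weisbach reduces to ΔP = 32μLV/D². Solving for V: V = ΔP·D²/(32μL) = 1.809e+04·(0.006394)²/(32·0.000945·280.8) = 0.0871 m/s.
Check: Re = ρVD/μ = 1022·0.0871·0.006394/0.000945 = 602.3 < 2300, so the laminar assumption holds.

V ≈ 0.08710 m/s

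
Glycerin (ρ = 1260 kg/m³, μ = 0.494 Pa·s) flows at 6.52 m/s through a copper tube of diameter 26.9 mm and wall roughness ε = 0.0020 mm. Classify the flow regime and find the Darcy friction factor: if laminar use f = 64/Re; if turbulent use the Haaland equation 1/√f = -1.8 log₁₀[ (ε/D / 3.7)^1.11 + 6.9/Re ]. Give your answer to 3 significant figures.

f ≈ 0.143

Re = ρVD/μ = 1260·6.52·0.0269/0.494 = 447.3.
Re < 2300 → laminar, so f = 64/Re = 0.1431 (roughness is irrelevant in laminar flow).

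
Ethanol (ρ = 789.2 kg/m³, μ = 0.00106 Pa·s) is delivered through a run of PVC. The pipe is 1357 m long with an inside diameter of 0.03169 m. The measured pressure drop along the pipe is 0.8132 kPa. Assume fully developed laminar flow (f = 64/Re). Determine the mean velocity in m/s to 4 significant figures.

V ≈ 0.01774 m/s

For laminar flow, f = 64/Re with Re = ρVD/μ, so Darcy-Weisbach reduces to ΔP = 32μLV/D². Solving for V: V = ΔP·D²/(32μL) = 813.2·(0.03169)²/(32·0.00106·1357) = 0.01774 m/s.
Check: Re = ρVD/μ = 789.2·0.01774·0.03169/0.00106 = 418.6 < 2300, so the laminar assumption holds.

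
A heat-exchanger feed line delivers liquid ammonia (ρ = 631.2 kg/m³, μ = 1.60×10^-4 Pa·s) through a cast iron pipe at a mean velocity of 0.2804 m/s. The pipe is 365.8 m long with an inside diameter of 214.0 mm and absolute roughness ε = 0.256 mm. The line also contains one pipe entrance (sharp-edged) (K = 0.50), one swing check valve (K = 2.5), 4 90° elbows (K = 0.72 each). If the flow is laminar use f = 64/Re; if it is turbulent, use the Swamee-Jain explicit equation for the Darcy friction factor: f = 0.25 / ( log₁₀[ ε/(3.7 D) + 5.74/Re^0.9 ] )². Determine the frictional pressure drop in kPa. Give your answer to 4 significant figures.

ΔP ≈ 1.068 kPa

Reynolds number Re = ρVD/μ = 631.2 · 0.2804 · 0.214 / 0.00016 = 2.367e+05.
Re > 4000 → turbulent. Relative roughness ε/D = 0.000256/0.214 = 0.0012. Swamee-Jain: f = 0.25/(log₁₀[0.0012/3.7 + 5.74/2.367e+05^0.9])² = 0.25/(log₁₀[0.000323 + 8.36e-05])² = 0.25/(-3.391)² = 0.02175.
Total minor-loss coefficient ΣK = 1·0.5 + 1·2.5 + 4·0.72 = 5.88.
ΔP = [f·L/D + ΣK]·(ρV²/2) = [0.02175·365.8/0.214 + 5.88]·(631.2·0.2804²/2) = [37.17 + 5.88]·24.81 = 1068 Pa.
ΔP = 1068 Pa = 1.068 kPa.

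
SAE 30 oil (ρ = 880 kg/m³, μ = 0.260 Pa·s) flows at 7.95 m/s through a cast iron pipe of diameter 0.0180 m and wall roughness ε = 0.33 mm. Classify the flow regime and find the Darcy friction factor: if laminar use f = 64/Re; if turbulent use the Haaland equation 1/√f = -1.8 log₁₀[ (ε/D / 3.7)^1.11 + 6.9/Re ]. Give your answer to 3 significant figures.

f ≈ 0.132

Re = ρVD/μ = 880·7.95·0.018/0.26 = 484.3.
Re < 2300 → laminar, so f = 64/Re = 0.1321 (roughness is irrelevant in laminar flow).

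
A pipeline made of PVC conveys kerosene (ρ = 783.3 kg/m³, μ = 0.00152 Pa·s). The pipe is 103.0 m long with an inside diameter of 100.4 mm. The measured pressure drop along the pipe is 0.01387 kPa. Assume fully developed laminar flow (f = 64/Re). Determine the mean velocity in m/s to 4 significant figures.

V ≈ 0.02791 m/s

For laminar flow, f = 64/Re with Re = ρVD/μ, so Darcy-Weisbach reduces to ΔP = 32μLV/D². Solving for V: V = ΔP·D²/(32μL) = 13.87·(0.1004)²/(32·0.00152·103) = 0.02791 m/s.
Check: Re = ρVD/μ = 783.3·0.02791·0.1004/0.00152 = 1444 < 2300, so the laminar assumption holds.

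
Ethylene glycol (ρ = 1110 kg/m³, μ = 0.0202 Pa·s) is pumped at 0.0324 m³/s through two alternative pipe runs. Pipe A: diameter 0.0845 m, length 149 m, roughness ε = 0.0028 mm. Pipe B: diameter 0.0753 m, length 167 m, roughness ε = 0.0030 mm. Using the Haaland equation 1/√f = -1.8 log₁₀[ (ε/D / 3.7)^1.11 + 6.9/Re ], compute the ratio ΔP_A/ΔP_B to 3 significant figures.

Pipe A: V = Q/A = 0.0324/0.005608 = 5.778 m/s; Re = 2.683e+04; ε/D = 3.31e-05; Haaland → f = 0.02401; ΔP_A = f(L/D)(ρV²/2) = 7.842e+05 Pa.
Pipe B: V = Q/A = 0.0324/0.004453 = 7.276 m/s; Re = 3.01e+04; ε/D = 3.98e-05; Haaland → f = 0.02337; ΔP_B = f(L/D)(ρV²/2) = 1.523e+06 Pa.
ΔP_A/ΔP_B = 7.842e+05/1.523e+06 = 0.515.

ΔP_A/ΔP_B ≈ 0.515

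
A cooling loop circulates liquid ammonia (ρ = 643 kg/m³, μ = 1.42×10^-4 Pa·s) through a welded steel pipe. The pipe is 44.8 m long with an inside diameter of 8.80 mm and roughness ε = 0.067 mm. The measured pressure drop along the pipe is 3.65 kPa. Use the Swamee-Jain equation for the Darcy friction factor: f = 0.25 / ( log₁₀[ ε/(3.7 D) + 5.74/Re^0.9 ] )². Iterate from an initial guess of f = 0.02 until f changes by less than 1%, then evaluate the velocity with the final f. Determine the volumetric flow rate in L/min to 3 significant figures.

Q ≈ 0.842 L/min

Rearranging Darcy-Weisbach: V = √(2·ΔP·D/(f·L·ρ)). With ε/D = 6.7e-05/0.0088 = 0.00761, iterate starting from f = 0.02:
  f = 0.02 → V = √(2·3650·0.0088/(0.02·44.8·643)) = 0.3339 m/s; Re = ρVD/μ = 1.331e+04; f → 0.04005
  f = 0.04005 → V = 0.236 m/s; Re = 9403; f → 0.04179
  f = 0.04179 → V = 0.231 m/s; Re = 9205; f → 0.04191
Converged (Δf/f < 1%). With the final f = 0.04191: V = √(2·3650·0.0088/(0.04191·44.8·643)) = 0.2307 m/s.
Q = V·A = 0.2307·(π/4·0.0088²) = 1.403e-05 m³/s = 0.842 L/min.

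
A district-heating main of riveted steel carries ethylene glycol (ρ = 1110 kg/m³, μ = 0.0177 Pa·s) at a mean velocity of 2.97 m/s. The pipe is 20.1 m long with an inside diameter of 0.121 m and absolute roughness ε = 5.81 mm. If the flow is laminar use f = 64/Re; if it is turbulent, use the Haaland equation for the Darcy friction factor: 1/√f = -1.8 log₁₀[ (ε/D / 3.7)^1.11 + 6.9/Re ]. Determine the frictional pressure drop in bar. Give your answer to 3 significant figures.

ΔP ≈ 0.581 bar

Reynolds number Re = ρVD/μ = 1110 · 2.97 · 0.121 / 0.0177 = 2.254e+04.
Re > 4000 → turbulent. Relative roughness ε/D = 0.00581/0.121 = 0.048. Haaland: 1/√f = -1.8 log₁₀[(0.048/3.7)^1.11 + 6.9/2.254e+04] = -1.8 log₁₀[0.00805 + 0.000306] = 3.741, so f = 0.07147.
Darcy-Weisbach: ΔP = f(L/D)(ρV²/2) = 0.07147·(20.1/0.121)·(1110·2.97²/2) = 0.07147·166.1·4896 = 5.812e+04 Pa.
ΔP = 5.812e+04 Pa = 0.581 bar.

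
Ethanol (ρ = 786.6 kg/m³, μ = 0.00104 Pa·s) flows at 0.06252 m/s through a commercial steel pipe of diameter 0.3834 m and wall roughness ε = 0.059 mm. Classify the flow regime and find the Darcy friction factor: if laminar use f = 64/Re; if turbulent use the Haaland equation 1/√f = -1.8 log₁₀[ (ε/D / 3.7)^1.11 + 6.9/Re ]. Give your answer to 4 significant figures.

Re = ρVD/μ = 786.6·0.06252·0.3834/0.00104 = 1.813e+04.
Re > 4000 → turbulent. ε/D = 5.9e-05/0.3834 = 0.000154; Haaland: 1/√f = -1.8 log₁₀[1.37e-05 + 0.000381] = 6.128, so f = 0.02663.

f ≈ 0.02663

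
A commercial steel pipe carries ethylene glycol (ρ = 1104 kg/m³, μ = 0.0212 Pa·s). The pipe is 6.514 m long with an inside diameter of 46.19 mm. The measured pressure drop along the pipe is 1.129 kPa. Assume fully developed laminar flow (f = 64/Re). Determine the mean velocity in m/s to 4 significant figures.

V ≈ 0.5451 m/s

For laminar flow, f = 64/Re with Re = ρVD/μ, so Darcy-Weisbach reduces to ΔP = 32μLV/D². Solving for V: V = ΔP·D²/(32μL) = 1129·(0.04619)²/(32·0.0212·6.514) = 0.5451 m/s.
Check: Re = ρVD/μ = 1104·0.5451·0.04619/0.0212 = 1311 < 2300, so the laminar assumption holds.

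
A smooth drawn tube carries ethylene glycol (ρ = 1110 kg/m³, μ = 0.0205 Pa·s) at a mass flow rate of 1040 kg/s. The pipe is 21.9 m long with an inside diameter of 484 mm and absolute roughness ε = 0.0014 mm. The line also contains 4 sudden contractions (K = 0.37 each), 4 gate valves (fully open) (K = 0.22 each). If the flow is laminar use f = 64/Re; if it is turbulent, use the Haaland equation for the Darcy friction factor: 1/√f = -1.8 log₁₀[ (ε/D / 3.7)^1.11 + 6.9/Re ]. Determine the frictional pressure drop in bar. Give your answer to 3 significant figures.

A = πD²/4 = π(0.484)²/4 = 0.184 m²; mean velocity V = ṁ/(ρA) = 1040/(1110 · 0.184) = 5.092 m/s.
Reynolds number Re = ρVD/μ = 1110 · 5.092 · 0.484 / 0.0205 = 1.335e+05.
Re > 4000 → turbulent. Relative roughness ε/D = 1.4e-06/0.484 = 2.89e-06. Haaland: 1/√f = -1.8 log₁₀[(2.89e-06/3.7)^1.11 + 6.9/1.335e+05] = -1.8 log₁₀[1.66e-07 + 5.17e-05] = 7.713, so f = 0.01681.
Total minor-loss coefficient ΣK = 4·0.37 + 4·0.22 = 2.36.
ΔP = [f·L/D + ΣK]·(ρV²/2) = [0.01681·21.9/0.484 + 2.36]·(1110·5.092²/2) = [0.7606 + 2.36]·1.439e+04 = 4.491e+04 Pa.
ΔP = 4.491e+04 Pa = 0.449 bar.

ΔP ≈ 0.449 bar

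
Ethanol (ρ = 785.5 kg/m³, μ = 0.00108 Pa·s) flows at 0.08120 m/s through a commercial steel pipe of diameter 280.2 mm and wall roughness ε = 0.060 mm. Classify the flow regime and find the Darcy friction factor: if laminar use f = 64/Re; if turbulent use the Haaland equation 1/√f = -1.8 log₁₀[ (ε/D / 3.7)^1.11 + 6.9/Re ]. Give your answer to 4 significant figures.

f ≈ 0.02734

Re = ρVD/μ = 785.5·0.0812·0.2802/0.00108 = 1.655e+04.
Re > 4000 → turbulent. ε/D = 6e-05/0.2802 = 0.000214; Haaland: 1/√f = -1.8 log₁₀[1.98e-05 + 0.000417] = 6.048, so f = 0.02734.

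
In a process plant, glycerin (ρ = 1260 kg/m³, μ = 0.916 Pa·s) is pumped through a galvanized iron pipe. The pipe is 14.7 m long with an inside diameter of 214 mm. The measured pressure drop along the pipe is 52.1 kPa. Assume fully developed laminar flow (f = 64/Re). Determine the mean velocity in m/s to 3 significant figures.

V ≈ 5.54 m/s

For laminar flow, f = 64/Re with Re = ρVD/μ, so Darcy-Weisbach reduces to ΔP = 32μLV/D². Solving for V: V = ΔP·D²/(32μL) = 5.21e+04·(0.214)²/(32·0.916·14.7) = 5.537 m/s.
Check: Re = ρVD/μ = 1260·5.537·0.214/0.916 = 1630 < 2300, so the laminar assumption holds.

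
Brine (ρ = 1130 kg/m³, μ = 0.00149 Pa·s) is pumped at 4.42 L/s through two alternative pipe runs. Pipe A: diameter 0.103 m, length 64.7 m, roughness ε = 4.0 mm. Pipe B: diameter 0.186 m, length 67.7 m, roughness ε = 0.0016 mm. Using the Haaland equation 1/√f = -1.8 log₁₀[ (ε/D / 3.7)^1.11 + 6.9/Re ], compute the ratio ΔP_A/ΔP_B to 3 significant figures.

Pipe A: V = Q/A = 0.00442/0.008332 = 0.5305 m/s; Re = 4.144e+04; ε/D = 0.0388; Haaland → f = 0.06462; ΔP_A = f(L/D)(ρV²/2) = 6454 Pa.
Pipe B: V = Q/A = 0.00442/0.02717 = 0.1627 m/s; Re = 2.295e+04; ε/D = 8.6e-06; Haaland → f = 0.02489; ΔP_B = f(L/D)(ρV²/2) = 135.5 Pa.
ΔP_A/ΔP_B = 6454/135.5 = 47.6.

ΔP_A/ΔP_B ≈ 47.6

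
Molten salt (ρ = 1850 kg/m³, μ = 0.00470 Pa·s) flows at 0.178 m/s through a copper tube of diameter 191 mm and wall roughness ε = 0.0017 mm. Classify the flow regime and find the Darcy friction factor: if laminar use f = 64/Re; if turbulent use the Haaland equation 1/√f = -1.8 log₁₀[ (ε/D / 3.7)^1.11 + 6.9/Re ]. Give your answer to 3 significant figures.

Re = ρVD/μ = 1850·0.178·0.191/0.0047 = 1.338e+04.
Re > 4000 → turbulent. ε/D = 1.7e-06/0.191 = 8.9e-06; Haaland: 1/√f = -1.8 log₁₀[5.8e-07 + 0.000516] = 5.917, so f = 0.02856.

f ≈ 0.0286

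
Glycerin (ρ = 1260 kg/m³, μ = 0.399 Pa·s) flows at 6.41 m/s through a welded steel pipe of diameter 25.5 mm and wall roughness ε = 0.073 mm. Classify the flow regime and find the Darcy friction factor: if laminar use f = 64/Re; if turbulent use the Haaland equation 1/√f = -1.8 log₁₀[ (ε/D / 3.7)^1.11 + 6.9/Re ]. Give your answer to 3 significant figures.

Re = ρVD/μ = 1260·6.41·0.0255/0.399 = 516.2.
Re < 2300 → laminar, so f = 64/Re = 0.124 (roughness is irrelevant in laminar flow).

f ≈ 0.124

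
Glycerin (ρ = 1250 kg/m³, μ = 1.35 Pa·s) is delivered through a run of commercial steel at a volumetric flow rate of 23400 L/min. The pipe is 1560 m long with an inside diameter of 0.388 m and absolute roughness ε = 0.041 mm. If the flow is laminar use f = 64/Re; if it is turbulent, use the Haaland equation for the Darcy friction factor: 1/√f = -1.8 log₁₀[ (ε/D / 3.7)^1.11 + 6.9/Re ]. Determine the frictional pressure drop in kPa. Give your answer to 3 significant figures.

ΔP ≈ 1480 kPa

Q = 23400 L/min = 23400/60000 = 0.39 m³/s.
Cross-sectional area A = πD²/4 = π(0.388)²/4 = 0.1182 m²; mean velocity V = Q/A = 0.39/0.1182 = 3.298 m/s.
Reynolds number Re = ρVD/μ = 1250 · 3.298 · 0.388 / 1.35 = 1185.
Re < 2300 → laminar flow, so f = 64/Re = 64/1185 = 0.05401 (the turbulent correlation is not needed).
Darcy-Weisbach: ΔP = f(L/D)(ρV²/2) = 0.05401·(1560/0.388)·(1250·3.298²/2) = 0.05401·4021·6800 = 1.477e+06 Pa.
ΔP = 1.477e+06 Pa = 1480 kPa.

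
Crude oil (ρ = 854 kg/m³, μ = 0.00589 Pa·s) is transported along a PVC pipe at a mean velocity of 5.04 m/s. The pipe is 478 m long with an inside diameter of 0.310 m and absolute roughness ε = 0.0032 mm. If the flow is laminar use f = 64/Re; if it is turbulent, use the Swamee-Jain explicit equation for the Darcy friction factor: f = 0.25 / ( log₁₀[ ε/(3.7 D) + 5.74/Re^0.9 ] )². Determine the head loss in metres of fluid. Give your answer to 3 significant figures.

h_f ≈ 30.5 m

Reynolds number Re = ρVD/μ = 854 · 5.04 · 0.31 / 0.00589 = 2.265e+05.
Re > 4000 → turbulent. Relative roughness ε/D = 3.2e-06/0.31 = 1.03e-05. Swamee-Jain: f = 0.25/(log₁₀[1.03e-05/3.7 + 5.74/2.265e+05^0.9])² = 0.25/(log₁₀[2.79e-06 + 8.7e-05])² = 0.25/(-4.047)² = 0.01526.
Darcy-Weisbach: ΔP = f(L/D)(ρV²/2) = 0.01526·(478/0.31)·(854·5.04²/2) = 0.01526·1542·1.085e+04 = 2.553e+05 Pa.
Head loss h_f = ΔP/(ρg) = 2.553e+05/(854·9.81) = 30.5 m.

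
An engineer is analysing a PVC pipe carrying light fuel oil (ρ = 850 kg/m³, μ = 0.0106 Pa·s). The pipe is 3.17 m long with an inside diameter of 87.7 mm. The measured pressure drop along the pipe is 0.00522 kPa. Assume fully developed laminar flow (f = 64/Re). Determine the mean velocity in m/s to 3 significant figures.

V ≈ 0.0373 m/s

For laminar flow, f = 64/Re with Re = ρVD/μ, so Darcy-Weisbach reduces to ΔP = 32μLV/D². Solving for V: V = ΔP·D²/(32μL) = 5.22·(0.0877)²/(32·0.0106·3.17) = 0.03734 m/s.
Check: Re = ρVD/μ = 850·0.03734·0.0877/0.0106 = 262.6 < 2300, so the laminar assumption holds.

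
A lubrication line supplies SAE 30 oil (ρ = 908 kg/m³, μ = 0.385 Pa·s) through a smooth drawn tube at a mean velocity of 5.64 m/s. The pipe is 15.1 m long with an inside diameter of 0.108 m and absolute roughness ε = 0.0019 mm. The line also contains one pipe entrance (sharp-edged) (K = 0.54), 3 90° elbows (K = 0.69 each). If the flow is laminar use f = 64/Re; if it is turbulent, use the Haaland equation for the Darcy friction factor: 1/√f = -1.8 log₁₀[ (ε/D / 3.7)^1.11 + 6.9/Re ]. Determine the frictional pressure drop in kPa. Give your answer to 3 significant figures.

ΔP ≈ 128 kPa

Reynolds number Re = ρVD/μ = 908 · 5.64 · 0.108 / 0.385 = 1437.
Re < 2300 → laminar flow, so f = 64/Re = 64/1437 = 0.04455 (the turbulent correlation is not needed).
Total minor-loss coefficient ΣK = 1·0.54 + 3·0.69 = 2.61.
ΔP = [f·L/D + ΣK]·(ρV²/2) = [0.04455·15.1/0.108 + 2.61]·(908·5.64²/2) = [6.229 + 2.61]·1.444e+04 = 1.276e+05 Pa.
ΔP = 1.276e+05 Pa = 128 kPa.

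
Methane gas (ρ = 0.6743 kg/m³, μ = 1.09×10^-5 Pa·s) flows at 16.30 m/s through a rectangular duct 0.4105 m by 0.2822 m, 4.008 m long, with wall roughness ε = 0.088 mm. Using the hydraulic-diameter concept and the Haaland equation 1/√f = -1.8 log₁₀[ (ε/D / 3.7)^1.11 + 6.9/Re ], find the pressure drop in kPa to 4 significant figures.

ΔP ≈ 0.01756 kPa

Hydraulic diameter D_h = 4A/P = 4·(0.4105·0.2822)/(2·(0.4105+0.2822)) = 0.4634/1.385 = 0.3345 m.
Re = ρVD_h/μ = 0.6743·16.3·0.3345/1.09e-05 = 3.373e+05.
ε/D_h = 8.8e-05/0.3345 = 0.000263; Haaland gives 1/√f = -1.8 log₁₀[2.49e-05+2.05e-05] = 7.819, so f = 0.01636.
ΔP = f(L/D_h)(ρV²/2) = 0.01636·4.008/0.3345·89.58 = 17.56 Pa.
ΔP = 0.01756 kPa.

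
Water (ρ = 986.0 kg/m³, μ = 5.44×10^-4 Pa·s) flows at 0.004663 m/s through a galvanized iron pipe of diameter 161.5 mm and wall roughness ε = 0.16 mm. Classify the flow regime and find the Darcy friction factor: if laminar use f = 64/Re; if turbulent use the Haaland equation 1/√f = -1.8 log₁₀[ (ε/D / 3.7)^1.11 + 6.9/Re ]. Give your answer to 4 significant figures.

Re = ρVD/μ = 986·0.004663·0.1615/0.000544 = 1365.
Re < 2300 → laminar, so f = 64/Re = 0.04689 (roughness is irrelevant in laminar flow).

f ≈ 0.04689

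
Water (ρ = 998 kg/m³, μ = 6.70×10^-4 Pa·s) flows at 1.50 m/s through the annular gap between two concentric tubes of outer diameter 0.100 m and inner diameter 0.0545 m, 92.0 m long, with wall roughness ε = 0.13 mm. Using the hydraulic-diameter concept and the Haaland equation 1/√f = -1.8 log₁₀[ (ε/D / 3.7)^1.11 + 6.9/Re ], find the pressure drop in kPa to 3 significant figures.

ΔP ≈ 61.4 kPa

Hydraulic diameter D_h = 4A/P = D_o - D_i = 0.1 - 0.0545 = 0.0455 m.
Re = ρVD_h/μ = 998·1.5·0.0455/0.00067 = 1.017e+05.
ε/D_h = 0.00013/0.0455 = 0.00286; Haaland gives 1/√f = -1.8 log₁₀[0.000351+6.79e-05] = 6.08, so f = 0.02705.
ΔP = f(L/D_h)(ρV²/2) = 0.02705·92/0.0455·1123 = 6.141e+04 Pa.
ΔP = 61.4 kPa.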